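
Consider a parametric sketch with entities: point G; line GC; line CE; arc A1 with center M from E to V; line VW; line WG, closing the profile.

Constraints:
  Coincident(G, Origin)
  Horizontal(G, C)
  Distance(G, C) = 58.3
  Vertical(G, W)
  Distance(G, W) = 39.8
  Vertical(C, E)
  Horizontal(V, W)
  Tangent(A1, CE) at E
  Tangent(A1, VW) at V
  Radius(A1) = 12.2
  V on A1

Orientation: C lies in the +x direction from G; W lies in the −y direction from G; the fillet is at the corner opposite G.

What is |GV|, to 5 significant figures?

60.904

G is at the origin; G and C share the same y with |GC| = 58.3 and C on the +x side, so C = (58.300, 0.0000). GW is vertical with |GW| = 39.8 and W on the −y side, so W = (0.0000, -39.800). The virtual corner opposite G is at (58.300, -39.800). Since A1 is tangent to CE there, ME ⟂ CE and A1 meets VW tangentially, so MV is at right angles to VW, with radius 12.2, so the center M sits 12.2 in from both sides at M = (46.100, -27.600). That places the tangent points at E = (58.300, -27.600) on CE and V = (46.100, -39.800) on VW. Then |GV| = |V − G| = 60.904.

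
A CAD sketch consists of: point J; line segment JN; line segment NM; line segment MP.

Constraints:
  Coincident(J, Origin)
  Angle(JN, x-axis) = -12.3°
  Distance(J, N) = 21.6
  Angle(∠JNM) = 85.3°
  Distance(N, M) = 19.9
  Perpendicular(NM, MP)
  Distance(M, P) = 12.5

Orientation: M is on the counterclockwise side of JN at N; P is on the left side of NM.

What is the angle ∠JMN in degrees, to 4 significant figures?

49.90°

J is at the origin; JN runs at -12.3° with length 21.6, so N = 21.6·(cos -12.3°, sin -12.3°) = (21.10, -4.601). ∠JNM = 85.3°, so NM runs at -12.3° + (180° − 85.3°) = 82.40° from the x-axis; with |NM| = 19.9, M = N + 19.9·(cos 82.40°, sin 82.40°) = (23.74, 15.12). Then cos ∠JMN = MJ·MN / (|MJ||MN|), giving 49.90°.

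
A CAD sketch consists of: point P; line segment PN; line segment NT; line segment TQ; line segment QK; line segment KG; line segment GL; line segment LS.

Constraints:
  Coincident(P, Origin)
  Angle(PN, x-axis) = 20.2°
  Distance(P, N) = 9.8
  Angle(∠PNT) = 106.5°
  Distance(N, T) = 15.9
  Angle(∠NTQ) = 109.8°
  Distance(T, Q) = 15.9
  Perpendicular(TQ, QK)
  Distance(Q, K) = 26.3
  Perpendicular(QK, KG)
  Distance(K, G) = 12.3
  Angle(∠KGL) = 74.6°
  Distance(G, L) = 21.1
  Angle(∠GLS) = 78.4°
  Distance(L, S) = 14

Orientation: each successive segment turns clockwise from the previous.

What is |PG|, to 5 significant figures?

5.6441

TQ ⟂ QK, so QK runs at 146.50°; with |QK| = 26.3, K = (-12.008, -8.1072). QK is perpendicular to KG, so KG runs at 56.500°; with |KG| = 12.3, G = (-5.2187, 2.1496). Then |PG| = |G − P| = 5.6441.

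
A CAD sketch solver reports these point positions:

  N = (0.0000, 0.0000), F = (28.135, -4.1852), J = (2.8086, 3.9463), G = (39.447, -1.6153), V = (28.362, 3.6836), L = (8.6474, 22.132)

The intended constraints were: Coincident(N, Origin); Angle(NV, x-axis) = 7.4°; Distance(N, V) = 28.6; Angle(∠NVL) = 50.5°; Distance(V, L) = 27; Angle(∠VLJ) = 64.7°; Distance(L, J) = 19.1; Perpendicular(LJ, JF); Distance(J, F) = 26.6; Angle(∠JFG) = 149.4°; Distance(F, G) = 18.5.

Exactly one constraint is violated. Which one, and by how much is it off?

Distance(F, G) = 18.5 — off by 6.90.

N = (0.00, 0.00) ✓; NV at 7.400° ✓; |NV| = 28.60 ✓; ∠NVL = 50.50° ✓; |VL| = 27.00 ✓; ∠VLJ = 64.70° ✓; |LJ| = 19.10 ✓; ∠(LJ, JF) = 90.00° ✓; |JF| = 26.60 ✓; ∠JFG = 149.4° ✓; |FG| = 11.60 ✗.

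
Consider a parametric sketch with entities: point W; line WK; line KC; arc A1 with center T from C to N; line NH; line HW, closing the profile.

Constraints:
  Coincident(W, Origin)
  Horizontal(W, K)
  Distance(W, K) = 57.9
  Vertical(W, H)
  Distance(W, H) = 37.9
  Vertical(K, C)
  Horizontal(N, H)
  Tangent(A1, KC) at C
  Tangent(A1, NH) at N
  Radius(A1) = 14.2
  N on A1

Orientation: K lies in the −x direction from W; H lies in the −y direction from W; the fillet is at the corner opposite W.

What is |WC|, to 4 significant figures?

62.56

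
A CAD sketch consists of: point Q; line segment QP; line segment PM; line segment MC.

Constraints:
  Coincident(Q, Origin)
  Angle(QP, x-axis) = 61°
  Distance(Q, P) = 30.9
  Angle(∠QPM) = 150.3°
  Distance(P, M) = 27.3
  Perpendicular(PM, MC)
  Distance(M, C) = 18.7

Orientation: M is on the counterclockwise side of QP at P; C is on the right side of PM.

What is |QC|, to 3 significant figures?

63.9

Q is at the origin; QP runs at 61.0° with length 30.9, so P = 30.9·(cos 61.0°, sin 61.0°) = (15.0, 27.0). ∠QPM = 150.3°, so PM runs at 61.0° + (180° − 150.3°) = 90.7° from the x-axis; with |PM| = 27.3, M = P + 27.3·(cos 90.7°, sin 90.7°) = (14.6, 54.3). PM ⟂ MC; with |MC| = 18.7 on the right of PM, C = M + 18.7·(1.00, 0.0122) = (33.3, 54.6). Then |QC| = |C − Q| = 63.9.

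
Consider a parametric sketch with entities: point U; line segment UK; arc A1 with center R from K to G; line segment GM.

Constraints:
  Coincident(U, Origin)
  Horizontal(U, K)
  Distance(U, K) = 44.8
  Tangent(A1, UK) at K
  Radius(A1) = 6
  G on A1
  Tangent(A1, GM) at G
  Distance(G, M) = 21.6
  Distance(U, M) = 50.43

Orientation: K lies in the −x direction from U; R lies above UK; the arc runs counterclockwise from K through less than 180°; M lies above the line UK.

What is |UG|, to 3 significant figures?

39.4

Checks: |RG| = 6.000 ✓; ∠(RG, GM) = 90.00° ✓; |GM| = 21.60 ✓; |UM| = 50.43 ✓.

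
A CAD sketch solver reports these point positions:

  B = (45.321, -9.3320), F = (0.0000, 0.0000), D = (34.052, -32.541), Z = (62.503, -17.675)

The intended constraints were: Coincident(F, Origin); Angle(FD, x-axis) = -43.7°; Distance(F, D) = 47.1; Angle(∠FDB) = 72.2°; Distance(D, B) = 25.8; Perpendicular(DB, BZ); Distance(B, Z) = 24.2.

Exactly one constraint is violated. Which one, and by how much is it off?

Distance(B, Z) = 24.2 — off by 5.10.

F = (0.00, 0.00) ✓; FD at -43.70° ✓; |FD| = 47.10 ✓; ∠FDB = 72.20° ✓; |DB| = 25.80 ✓; ∠(DB, BZ) = 90.00° ✓; |BZ| = 19.10 ✗.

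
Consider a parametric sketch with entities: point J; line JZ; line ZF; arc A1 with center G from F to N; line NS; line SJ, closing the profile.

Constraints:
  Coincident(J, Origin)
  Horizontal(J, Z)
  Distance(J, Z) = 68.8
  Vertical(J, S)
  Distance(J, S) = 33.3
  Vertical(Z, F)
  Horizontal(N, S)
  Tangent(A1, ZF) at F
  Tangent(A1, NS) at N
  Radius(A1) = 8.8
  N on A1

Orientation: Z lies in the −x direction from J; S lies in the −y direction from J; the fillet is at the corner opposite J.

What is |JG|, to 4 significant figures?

64.81

J is at the origin; JZ is horizontal with |JZ| = 68.8 and Z on the −x side, so Z = (-68.80, 0.000). J and S share the same x with |JS| = 33.3 and S on the −y side, so S = (0.000, -33.30). The virtual corner opposite J is at (-68.80, -33.30). Tangency of A1 to ZF means the radius GF is perpendicular to ZF and tangency of A1 to NS means the radius GN is perpendicular to NS, with radius 8.8, so the center G sits 8.8 in from both sides at G = (-60.00, -24.50). Then |JG| = |G − J| = 64.81.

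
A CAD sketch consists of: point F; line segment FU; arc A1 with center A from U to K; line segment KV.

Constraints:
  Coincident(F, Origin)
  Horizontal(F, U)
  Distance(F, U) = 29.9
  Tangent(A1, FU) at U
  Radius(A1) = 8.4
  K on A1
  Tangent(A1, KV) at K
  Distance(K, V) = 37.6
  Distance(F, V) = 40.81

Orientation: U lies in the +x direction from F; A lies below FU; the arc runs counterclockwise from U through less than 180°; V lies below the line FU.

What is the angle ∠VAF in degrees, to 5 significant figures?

70.891°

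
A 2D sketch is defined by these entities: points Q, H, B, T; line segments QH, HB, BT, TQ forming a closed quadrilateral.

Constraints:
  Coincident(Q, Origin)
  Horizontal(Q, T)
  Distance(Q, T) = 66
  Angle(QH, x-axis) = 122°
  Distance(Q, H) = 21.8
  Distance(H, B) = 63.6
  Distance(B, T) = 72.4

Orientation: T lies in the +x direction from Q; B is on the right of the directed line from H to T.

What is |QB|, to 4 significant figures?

42.89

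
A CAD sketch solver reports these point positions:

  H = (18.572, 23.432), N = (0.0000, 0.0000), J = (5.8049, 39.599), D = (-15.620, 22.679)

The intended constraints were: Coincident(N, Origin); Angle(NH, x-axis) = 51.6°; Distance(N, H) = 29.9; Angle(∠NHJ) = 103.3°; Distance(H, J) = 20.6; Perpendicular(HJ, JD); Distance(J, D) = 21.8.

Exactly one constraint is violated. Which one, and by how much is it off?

Distance(J, D) = 21.8 — off by 5.50.

N = (0.00, 0.00) ✓; NH at 51.60° ✓; |NH| = 29.90 ✓; ∠NHJ = 103.3° ✓; |HJ| = 20.60 ✓; ∠(HJ, JD) = 90.00° ✓; |JD| = 27.30 ✗.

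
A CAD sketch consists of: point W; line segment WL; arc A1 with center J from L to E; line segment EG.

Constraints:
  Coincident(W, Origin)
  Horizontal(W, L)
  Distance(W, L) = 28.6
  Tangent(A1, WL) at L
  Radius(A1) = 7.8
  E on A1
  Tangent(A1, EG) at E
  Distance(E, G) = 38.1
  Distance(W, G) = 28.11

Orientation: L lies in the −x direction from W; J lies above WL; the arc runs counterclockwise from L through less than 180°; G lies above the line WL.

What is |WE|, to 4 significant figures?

23.44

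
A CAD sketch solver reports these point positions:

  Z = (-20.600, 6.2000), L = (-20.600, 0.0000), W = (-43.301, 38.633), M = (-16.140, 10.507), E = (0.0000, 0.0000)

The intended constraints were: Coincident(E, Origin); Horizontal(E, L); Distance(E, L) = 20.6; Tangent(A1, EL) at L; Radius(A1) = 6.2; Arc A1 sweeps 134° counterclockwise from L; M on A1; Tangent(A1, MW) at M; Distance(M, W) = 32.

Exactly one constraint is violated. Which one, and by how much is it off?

Distance(M, W) = 32 — off by 7.10.

E = (0.00, 0.00) ✓; E.y = 0.00, L.y = 0.00 ✓; |EL| = 20.60 ✓; ∠(ZL, LE) = 90.00° ✓; |ZL| = 6.200 ✓; bearing(Z→M) − bearing(Z→L) = 134.0° ✓; |ZM| = 6.200 ✓; ∠(ZM, MW) = 90.00° ✓; |MW| = 39.10 ✗.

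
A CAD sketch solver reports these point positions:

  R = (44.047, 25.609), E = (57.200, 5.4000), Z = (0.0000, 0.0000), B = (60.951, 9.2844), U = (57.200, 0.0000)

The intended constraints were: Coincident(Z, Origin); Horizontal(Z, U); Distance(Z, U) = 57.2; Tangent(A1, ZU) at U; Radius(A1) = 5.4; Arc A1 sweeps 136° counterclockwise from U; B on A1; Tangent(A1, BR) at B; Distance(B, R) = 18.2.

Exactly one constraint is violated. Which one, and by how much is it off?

Distance(B, R) = 18.2 — off by 5.30.

Z = (0.00, 0.00) ✓; Z.y = 0.00, U.y = 0.00 ✓; |ZU| = 57.20 ✓; ∠(EU, UZ) = 90.00° ✓; |EU| = 5.400 ✓; bearing(E→B) − bearing(E→U) = 136.0° ✓; |EB| = 5.400 ✓; ∠(EB, BR) = 90.00° ✓; |BR| = 23.50 ✗.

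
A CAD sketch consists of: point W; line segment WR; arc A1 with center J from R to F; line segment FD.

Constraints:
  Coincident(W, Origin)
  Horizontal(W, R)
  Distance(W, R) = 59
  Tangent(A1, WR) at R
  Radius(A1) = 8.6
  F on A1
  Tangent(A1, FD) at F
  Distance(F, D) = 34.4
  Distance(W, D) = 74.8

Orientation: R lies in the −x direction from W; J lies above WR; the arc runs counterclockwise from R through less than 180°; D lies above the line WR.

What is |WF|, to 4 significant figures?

51.94

W is at the origin; WR is horizontal with |WR| = 59.0 and R on the −x side, so R = (-59.00, 0.000). A1 meets WR tangentially, so JR is at right angles to WR, so J = R + (0, 8.6) = (-59.00, 8.600). Since JF ⟂ FD (tangency), |JD| = √(8.6² + 34.4²) = 35.46 regardless of where F sits on A1. So D lies on both circle(W, 74.8) and circle(J, 35.46); the above-WR intersection is D = (-60.47, 44.03). F is the foot of the tangent from D: F = (-50.75, 11.03).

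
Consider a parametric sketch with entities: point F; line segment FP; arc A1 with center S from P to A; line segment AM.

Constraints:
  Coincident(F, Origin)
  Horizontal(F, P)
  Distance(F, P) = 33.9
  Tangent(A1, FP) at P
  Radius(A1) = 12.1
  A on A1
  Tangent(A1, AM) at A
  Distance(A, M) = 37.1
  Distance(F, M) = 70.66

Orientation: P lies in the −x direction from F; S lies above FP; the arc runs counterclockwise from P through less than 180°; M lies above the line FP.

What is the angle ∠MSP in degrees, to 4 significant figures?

148.9°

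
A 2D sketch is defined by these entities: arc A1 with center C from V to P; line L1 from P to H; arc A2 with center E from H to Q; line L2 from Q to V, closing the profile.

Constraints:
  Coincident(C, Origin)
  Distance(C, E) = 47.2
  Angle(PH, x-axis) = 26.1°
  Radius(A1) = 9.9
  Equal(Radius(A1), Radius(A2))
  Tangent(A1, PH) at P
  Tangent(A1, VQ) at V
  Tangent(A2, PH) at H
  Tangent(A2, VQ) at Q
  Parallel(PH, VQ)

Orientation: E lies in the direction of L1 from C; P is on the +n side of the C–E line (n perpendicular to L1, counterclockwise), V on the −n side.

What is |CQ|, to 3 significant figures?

48.2

Tangency of A1 to both parallel lines with radius 9.9 puts P and V at C ± 9.9·n: P = (-4.36, 8.89), V = (4.36, -8.89). Equal radii place H and Q the same way about E: H = E + 9.9·n = (38.0, 29.7), Q = E − 9.9·n = (46.7, 11.9). Then |CQ| = |Q − C| = 48.2.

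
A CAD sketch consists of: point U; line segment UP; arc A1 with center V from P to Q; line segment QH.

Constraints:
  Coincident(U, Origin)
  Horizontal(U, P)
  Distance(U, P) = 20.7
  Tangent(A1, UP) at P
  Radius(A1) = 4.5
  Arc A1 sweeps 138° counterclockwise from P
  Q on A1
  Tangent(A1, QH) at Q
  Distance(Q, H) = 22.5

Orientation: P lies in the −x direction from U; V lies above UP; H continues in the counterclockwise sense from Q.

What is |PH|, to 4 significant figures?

26.69

U is at the origin; UP is horizontal with |UP| = 20.7 and P on the −x side, so P = (-20.70, 0.000). The tangent condition forces VP to be normal to UP, so V = P + (0, 4.5) = (-20.70, 4.500). On A1, P sits at bearing -90° from V; a 138° counterclockwise sweep puts Q at bearing 48°, so Q = V + 4.5·(cos 48°, sin 48°) = (-17.69, 7.844). Since A1 is tangent to QH there, VQ ⟂ QH, so QH runs along (−sin 48°, cos 48°); with |QH| = 22.5, H = (-34.41, 22.90). Then |PH| = |H − P| = 26.69.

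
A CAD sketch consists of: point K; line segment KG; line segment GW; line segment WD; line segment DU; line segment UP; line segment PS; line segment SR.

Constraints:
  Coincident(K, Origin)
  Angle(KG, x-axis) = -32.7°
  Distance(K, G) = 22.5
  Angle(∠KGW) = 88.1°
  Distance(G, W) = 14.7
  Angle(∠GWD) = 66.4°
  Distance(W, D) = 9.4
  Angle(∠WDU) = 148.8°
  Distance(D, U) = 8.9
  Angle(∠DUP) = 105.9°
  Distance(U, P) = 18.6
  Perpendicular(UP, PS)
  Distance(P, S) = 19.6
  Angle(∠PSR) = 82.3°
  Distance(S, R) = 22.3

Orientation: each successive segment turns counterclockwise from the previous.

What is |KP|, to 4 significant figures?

23.47

∠WDU = 148.8° gives DU at -156.0° from the x-axis; with |DU| = 8.9, U = (9.005, -1.971). ∠DUP = 105.9° gives UP at -81.90° from the x-axis; with |UP| = 18.6, P = (11.63, -20.38). Then |KP| = |P − K| = 23.47.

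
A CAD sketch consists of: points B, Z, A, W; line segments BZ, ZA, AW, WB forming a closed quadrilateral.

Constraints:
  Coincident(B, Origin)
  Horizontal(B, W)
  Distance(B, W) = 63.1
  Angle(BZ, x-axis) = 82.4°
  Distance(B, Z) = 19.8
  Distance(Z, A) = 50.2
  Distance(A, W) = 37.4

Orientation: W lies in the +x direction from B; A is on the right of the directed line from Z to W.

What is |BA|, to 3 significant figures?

38.4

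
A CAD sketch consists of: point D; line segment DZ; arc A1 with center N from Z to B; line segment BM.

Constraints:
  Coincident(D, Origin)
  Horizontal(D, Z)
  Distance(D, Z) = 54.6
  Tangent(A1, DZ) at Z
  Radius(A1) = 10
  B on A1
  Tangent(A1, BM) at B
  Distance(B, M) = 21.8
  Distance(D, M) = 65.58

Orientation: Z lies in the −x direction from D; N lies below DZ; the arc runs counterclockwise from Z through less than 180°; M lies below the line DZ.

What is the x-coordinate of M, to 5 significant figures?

-56.117

D is at the origin; D and Z share the same y with |DZ| = 54.6 and Z on the −x side, so Z = (-54.600, 0.0000). The tangent condition forces NZ to be normal to DZ, so N = Z + (0, -10) = (-54.600, -10.000). Since NB ⟂ BM (tangency), |NM| = √(10.0² + 21.8²) = 23.984 regardless of where B sits on A1. So M lies on both circle(D, 65.58) and circle(N, 23.984); the below-DZ intersection is M = (-56.117, -33.936). B is the foot of the tangent from M: B = (-63.935, -13.586).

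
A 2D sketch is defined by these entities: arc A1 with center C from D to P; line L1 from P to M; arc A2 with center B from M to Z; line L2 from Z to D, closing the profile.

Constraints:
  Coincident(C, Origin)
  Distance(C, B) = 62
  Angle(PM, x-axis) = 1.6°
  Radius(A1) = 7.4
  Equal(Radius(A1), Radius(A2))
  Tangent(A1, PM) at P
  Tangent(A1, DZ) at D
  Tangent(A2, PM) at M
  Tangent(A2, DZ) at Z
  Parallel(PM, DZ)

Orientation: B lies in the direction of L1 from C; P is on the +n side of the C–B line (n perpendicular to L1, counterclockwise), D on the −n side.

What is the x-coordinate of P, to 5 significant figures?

-0.20662

The slot axis is L1's direction at 1.6°, so u = (cos 1.6°, sin 1.6°) = (0.99961, 0.027922) and n = (−sin 1.6°, cos 1.6°) = (-0.027922, 0.99961). C is at the origin and B lies 62.0 along u from C, so B = 62.0·u = (61.976, 1.7311). Tangency of A1 to both parallel lines with radius 7.4 puts P and D at C ± 7.4·n: P = (-0.20662, 7.3971), D = (0.20662, -7.3971). So P.x = -0.20662.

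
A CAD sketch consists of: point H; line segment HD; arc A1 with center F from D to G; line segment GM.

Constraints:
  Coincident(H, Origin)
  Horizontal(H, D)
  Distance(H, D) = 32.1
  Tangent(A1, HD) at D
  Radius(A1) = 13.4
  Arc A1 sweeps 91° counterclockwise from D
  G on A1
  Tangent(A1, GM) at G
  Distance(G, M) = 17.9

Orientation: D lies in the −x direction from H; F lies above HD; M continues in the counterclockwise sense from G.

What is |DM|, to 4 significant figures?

34.14

On A1, D sits at bearing -90° from F; a 91° counterclockwise sweep puts G at bearing 1°, so G = F + 13.4·(cos 1°, sin 1°) = (-18.70, 13.63). A1 meets GM tangentially, so FG is at right angles to GM, so GM runs along (−sin 1°, cos 1°); with |GM| = 17.9, M = (-19.01, 31.53). Then |DM| = |M − D| = 34.14.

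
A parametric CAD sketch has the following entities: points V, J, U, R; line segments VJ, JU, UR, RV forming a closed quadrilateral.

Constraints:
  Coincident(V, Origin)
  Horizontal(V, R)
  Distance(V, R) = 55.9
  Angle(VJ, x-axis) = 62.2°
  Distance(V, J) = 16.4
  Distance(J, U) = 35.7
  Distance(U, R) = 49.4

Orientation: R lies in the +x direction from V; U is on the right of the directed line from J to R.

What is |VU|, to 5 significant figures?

23.811

V is at the origin; V and R share the same y with |VR| = 55.9 and R in +x, so R = (55.9, 0). VJ runs at 62.2° with |VJ| = 16.4, so J = (7.6487, 14.507). U is determined by |JU| = 35.7 and |UR| = 49.4 together: it lies at the intersection of circle(J, 35.7) and circle(R, 49.4). With |JR| = 50.385, the foot of the radical line on JR is 13.623 from J and the perpendicular offset is √(35.7² − 13.623²) = 32.999. Taking the right-of-JR solution: U = (11.194, -21.016).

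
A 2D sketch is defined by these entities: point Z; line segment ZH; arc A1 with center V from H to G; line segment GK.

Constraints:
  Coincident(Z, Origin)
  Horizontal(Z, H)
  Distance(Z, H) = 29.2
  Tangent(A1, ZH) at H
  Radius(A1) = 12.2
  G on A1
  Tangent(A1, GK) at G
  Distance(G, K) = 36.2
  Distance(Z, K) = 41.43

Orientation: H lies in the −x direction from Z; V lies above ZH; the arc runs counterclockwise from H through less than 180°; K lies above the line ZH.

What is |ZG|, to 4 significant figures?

19.45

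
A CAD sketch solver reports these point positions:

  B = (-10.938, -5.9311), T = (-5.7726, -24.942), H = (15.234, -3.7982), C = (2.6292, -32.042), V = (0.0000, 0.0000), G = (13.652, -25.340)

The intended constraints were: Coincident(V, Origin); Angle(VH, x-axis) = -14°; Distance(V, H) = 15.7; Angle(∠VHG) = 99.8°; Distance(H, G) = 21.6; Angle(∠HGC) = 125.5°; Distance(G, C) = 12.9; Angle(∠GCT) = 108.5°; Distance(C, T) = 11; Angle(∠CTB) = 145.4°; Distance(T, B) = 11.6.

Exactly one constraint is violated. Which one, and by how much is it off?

Distance(T, B) = 11.6 — off by 8.10.

V = (0.00, 0.00) ✓; VH at -14.00° ✓; |VH| = 15.70 ✓; ∠VHG = 99.80° ✓; |HG| = 21.60 ✓; ∠HGC = 125.5° ✓; |GC| = 12.90 ✓; ∠GCT = 108.5° ✓; |CT| = 11.00 ✓; ∠CTB = 145.4° ✓; |TB| = 19.70 ✗.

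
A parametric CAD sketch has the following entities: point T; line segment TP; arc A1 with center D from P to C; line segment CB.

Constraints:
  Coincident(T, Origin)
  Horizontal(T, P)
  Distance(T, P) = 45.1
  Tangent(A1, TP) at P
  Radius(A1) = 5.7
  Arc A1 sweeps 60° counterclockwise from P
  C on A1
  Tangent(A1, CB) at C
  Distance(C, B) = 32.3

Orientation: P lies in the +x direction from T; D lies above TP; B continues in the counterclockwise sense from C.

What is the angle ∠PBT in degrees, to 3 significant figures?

30.7°

T is at the origin; TP is horizontal with |TP| = 45.1 and P on the +x side, so P = (45.1, 0.00). The tangent condition forces DP to be normal to TP, so D = P + (0, 5.7) = (45.1, 5.70). On A1, P sits at bearing -90° from D; a 60° counterclockwise sweep puts C at bearing -30°, so C = D + 5.7·(cos -30°, sin -30°) = (50.0, 2.85). Tangency of A1 to CB means the radius DC is perpendicular to CB, so CB runs along (−sin -30°, cos -30°); with |CB| = 32.3, B = (66.2, 30.8). Then cos ∠PBT = BP·BT / (|BP||BT|), giving 30.7°.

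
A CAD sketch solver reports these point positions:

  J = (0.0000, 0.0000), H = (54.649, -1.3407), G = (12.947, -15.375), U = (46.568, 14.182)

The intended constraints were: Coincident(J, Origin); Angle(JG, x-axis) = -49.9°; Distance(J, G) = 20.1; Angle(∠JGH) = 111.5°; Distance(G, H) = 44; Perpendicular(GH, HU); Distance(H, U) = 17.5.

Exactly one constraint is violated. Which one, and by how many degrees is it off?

Perpendicular(GH, HU) — off by 8.90°.

J = (0.00, 0.00) ✓; JG at -49.90° ✓; |JG| = 20.10 ✓; ∠JGH = 111.5° ✓; |GH| = 44.00 ✓; ∠(GH, HU) = 98.90° ✗; |HU| = 17.50 ✓.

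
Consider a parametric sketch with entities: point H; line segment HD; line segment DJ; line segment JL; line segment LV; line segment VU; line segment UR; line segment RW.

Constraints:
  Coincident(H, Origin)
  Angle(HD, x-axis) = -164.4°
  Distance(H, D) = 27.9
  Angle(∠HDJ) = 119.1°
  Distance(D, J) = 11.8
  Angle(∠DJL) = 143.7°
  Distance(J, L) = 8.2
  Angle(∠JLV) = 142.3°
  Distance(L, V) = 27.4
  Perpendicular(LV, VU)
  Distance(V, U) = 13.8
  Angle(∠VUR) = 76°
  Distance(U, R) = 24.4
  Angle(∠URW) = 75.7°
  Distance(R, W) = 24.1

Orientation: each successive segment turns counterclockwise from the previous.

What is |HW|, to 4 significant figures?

49.71

H is at the origin; HD runs at -164.4° with length 27.9, so D = (-26.87, -7.503). ∠HDJ = 119.1° gives DJ at -103.5° from the x-axis; with |DJ| = 11.8, J = (-29.63, -18.98). ∠DJL = 143.7° gives JL at -67.20° from the x-axis; with |JL| = 8.2, L = (-26.45, -26.54). ∠JLV = 142.3° gives LV at -29.50° from the x-axis; with |LV| = 27.4, V = (-2.602, -40.03). The perpendicularity gives VU at right angles to LV, so VU runs at 60.50°; with |VU| = 13.8, U = (4.194, -28.02). ∠VUR = 76.0° gives UR at 164.5° from the x-axis; with |UR| = 24.4, R = (-19.32, -21.50). ∠URW = 75.7° gives RW at -91.20° from the x-axis; with |RW| = 24.1, W = (-19.82, -45.59). Then |HW| = |W − H| = 49.71.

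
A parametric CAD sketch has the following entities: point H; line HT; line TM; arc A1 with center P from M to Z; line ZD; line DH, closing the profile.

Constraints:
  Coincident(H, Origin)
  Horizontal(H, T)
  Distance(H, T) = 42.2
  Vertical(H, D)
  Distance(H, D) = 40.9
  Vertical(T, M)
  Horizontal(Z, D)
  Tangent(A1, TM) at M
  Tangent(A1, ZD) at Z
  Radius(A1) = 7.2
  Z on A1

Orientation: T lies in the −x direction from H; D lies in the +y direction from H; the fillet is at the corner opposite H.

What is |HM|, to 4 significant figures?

54.00

The virtual corner opposite H is at (-42.20, 40.90). The tangent condition forces PM to be normal to TM and A1 meets ZD tangentially, so PZ is at right angles to ZD, with radius 7.2, so the center P sits 7.2 in from both sides at P = (-35.00, 33.70). That places the tangent points at M = (-42.20, 33.70) on TM and Z = (-35.00, 40.90) on ZD. Then |HM| = |M − H| = 54.00.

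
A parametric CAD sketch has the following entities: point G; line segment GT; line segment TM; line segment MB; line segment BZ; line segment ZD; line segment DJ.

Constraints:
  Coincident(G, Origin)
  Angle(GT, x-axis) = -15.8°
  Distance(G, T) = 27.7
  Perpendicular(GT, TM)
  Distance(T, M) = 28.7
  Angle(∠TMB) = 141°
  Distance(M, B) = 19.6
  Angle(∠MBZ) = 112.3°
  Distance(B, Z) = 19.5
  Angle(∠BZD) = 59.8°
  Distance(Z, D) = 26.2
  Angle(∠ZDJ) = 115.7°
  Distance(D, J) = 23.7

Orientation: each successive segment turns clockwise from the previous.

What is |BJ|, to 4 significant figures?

27.05

G is at the origin; GT runs at -15.8° with length 27.7, so T = (26.65, -7.542). The perpendicularity gives TM at right angles to GT, so TM runs at -105.8°; with |TM| = 28.7, M = (18.84, -35.16). ∠TMB = 141.0° gives MB at -144.8° from the x-axis; with |MB| = 19.6, B = (2.823, -46.46). ∠MBZ = 112.3° gives BZ at 147.5° from the x-axis; with |BZ| = 19.5, Z = (-13.62, -35.98). ∠BZD = 59.8° gives ZD at 27.30° from the x-axis; with |ZD| = 26.2, D = (9.659, -23.96). ∠ZDJ = 115.7° gives DJ at -37.00° from the x-axis; with |DJ| = 23.7, J = (28.59, -38.22). Then |BJ| = |J − B| = 27.05.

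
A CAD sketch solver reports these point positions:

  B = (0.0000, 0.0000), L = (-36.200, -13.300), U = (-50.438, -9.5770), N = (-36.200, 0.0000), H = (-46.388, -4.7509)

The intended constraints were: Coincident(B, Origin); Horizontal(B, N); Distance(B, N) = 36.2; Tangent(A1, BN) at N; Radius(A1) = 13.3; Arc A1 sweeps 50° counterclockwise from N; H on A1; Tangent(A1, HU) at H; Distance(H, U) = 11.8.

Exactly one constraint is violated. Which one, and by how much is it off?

Distance(H, U) = 11.8 — off by 5.50.

B = (0.00, 0.00) ✓; B.y = 0.00, N.y = 0.00 ✓; |BN| = 36.20 ✓; ∠(LN, NB) = 90.00° ✓; |LN| = 13.30 ✓; bearing(L→H) − bearing(L→N) = 50.00° ✓; |LH| = 13.30 ✓; ∠(LH, HU) = 90.00° ✓; |HU| = 6.300 ✗.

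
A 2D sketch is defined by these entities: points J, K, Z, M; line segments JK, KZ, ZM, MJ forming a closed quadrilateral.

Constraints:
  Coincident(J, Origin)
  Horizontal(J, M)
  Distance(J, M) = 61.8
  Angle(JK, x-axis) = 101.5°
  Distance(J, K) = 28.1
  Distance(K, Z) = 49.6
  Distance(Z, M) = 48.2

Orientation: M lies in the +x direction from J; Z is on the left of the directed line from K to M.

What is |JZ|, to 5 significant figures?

60.087

J is at the origin; J and M share the same y with |JM| = 61.8 and M in +x, so M = (61.8, 0). JK runs at 101.5° with |JK| = 28.1, so K = (-5.6022, 27.536). Z is determined by |KZ| = 49.6 and |ZM| = 48.2 together: it lies at the intersection of circle(K, 49.6) and circle(M, 48.2). With |KM| = 72.810, the foot of the radical line on KM is 37.345 from K and the perpendicular offset is √(49.6² − 37.345²) = 32.642. Taking the left-of-KM solution: Z = (41.314, 43.630).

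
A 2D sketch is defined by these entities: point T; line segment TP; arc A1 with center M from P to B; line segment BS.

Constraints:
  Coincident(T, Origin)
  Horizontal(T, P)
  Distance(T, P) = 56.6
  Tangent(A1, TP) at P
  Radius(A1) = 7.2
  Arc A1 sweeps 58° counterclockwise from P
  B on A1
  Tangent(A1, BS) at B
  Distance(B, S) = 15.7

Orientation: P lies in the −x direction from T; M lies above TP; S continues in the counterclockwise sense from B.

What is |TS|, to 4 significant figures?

45.36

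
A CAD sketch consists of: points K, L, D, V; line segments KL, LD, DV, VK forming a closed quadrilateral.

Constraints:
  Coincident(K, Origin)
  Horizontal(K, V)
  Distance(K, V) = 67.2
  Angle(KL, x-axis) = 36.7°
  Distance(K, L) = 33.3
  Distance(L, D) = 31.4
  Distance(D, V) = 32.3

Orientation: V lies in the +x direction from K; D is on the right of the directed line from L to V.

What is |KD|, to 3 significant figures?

37.8

K is at the origin; KV is horizontal with |KV| = 67.2 and V in +x, so V = (67.2, 0). KL runs at 36.7° with |KL| = 33.3, so L = (26.7, 19.9). D is determined by |LD| = 31.4 and |DV| = 32.3 together: it lies at the intersection of circle(L, 31.4) and circle(V, 32.3). With |LV| = 45.1, the foot of the radical line on LV is 21.9 from L and the perpendicular offset is √(31.4² − 21.9²) = 22.5. Taking the right-of-LV solution: D = (36.5, -9.94).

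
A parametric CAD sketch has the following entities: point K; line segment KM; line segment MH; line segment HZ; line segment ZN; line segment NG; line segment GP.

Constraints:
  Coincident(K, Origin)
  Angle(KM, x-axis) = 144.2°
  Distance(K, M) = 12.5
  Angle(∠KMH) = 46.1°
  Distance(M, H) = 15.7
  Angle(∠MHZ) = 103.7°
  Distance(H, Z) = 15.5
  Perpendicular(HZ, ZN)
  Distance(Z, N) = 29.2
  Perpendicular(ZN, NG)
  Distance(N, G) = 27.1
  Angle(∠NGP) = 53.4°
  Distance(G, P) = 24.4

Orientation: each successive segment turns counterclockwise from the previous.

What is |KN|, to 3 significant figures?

21.9

K is at the origin; KM runs at 144.2° with length 12.5, so M = (-10.1, 7.31). ∠KMH = 46.1° gives MH at -81.9° from the x-axis; with |MH| = 15.7, H = (-7.93, -8.23). ∠MHZ = 103.7° gives HZ at -5.60° from the x-axis; with |HZ| = 15.5, Z = (7.50, -9.74). The perpendicularity gives ZN at right angles to HZ, so ZN runs at 84.4°; with |ZN| = 29.2, N = (10.3, 19.3). Then |KN| = |N − K| = 21.9.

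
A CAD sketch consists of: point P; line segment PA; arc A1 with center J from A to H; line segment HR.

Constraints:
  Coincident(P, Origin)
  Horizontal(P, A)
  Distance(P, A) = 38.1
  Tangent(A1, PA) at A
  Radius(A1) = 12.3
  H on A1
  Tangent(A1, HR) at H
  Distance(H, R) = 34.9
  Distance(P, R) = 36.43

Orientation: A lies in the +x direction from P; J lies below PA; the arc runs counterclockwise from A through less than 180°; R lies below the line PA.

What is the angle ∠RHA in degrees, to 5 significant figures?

151.10°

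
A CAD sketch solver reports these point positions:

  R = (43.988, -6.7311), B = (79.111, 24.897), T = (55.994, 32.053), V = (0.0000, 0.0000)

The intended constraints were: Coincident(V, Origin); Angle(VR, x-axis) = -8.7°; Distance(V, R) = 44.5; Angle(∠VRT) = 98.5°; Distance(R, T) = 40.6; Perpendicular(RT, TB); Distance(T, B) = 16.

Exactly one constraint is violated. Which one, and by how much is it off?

Distance(T, B) = 16 — off by 8.20.

V = (0.00, 0.00) ✓; VR at -8.700° ✓; |VR| = 44.50 ✓; ∠VRT = 98.50° ✓; |RT| = 40.60 ✓; ∠(RT, TB) = 90.00° ✓; |TB| = 24.20 ✗.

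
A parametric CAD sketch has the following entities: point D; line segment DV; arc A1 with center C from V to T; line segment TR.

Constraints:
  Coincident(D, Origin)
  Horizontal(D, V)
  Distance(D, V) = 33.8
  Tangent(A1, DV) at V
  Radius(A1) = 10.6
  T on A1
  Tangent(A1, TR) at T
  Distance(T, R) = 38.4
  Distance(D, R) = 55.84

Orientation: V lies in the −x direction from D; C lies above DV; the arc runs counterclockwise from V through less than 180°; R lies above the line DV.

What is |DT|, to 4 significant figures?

25.81

Checks: ∠(CV, VD) = 90.00° ✓; |CV| = 10.60 ✓; |CT| = 10.60 ✓; ∠(CT, TR) = 90.00° ✓; |TR| = 38.40 ✓; |DR| = 55.84 ✓.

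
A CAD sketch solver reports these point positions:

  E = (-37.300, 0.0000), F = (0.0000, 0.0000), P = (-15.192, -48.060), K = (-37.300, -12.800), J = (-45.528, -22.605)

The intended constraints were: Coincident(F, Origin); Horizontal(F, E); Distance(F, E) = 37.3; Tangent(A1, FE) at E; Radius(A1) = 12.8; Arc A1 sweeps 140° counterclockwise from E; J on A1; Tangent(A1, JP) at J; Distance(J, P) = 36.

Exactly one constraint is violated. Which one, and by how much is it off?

Distance(J, P) = 36 — off by 3.60.

F = (0.00, 0.00) ✓; F.y = 0.00, E.y = 0.00 ✓; |FE| = 37.30 ✓; ∠(KE, EF) = 90.00° ✓; |KE| = 12.80 ✓; bearing(K→J) − bearing(K→E) = 140.0° ✓; |KJ| = 12.80 ✓; ∠(KJ, JP) = 90.00° ✓; |JP| = 39.60 ✗.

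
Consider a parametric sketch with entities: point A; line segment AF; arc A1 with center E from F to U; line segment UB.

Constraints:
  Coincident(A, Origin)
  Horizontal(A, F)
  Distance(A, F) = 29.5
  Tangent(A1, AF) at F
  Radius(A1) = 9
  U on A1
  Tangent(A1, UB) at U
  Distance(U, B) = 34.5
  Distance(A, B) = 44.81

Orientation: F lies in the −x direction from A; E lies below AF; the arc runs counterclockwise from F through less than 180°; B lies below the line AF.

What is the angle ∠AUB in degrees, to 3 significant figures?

74.3°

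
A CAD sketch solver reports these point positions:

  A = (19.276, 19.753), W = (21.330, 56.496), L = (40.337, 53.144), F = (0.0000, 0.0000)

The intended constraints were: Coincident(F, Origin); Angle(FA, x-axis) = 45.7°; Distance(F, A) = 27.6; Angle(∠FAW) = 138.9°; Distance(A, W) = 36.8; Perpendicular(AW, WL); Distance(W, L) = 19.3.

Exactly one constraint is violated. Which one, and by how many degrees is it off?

Perpendicular(AW, WL) — off by 6.80°.

F = (0.00, 0.00) ✓; FA at 45.70° ✓; |FA| = 27.60 ✓; ∠FAW = 138.9° ✓; |AW| = 36.80 ✓; ∠(AW, WL) = 96.80° ✗; |WL| = 19.30 ✓.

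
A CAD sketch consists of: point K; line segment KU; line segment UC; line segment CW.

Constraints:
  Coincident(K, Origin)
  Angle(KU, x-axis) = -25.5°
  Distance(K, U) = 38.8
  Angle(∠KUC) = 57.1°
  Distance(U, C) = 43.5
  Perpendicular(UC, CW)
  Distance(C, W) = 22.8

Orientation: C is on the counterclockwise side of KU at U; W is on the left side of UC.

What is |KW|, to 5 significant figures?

24.464

∠KUC = 57.1°, so UC runs at -25.5° + (180° − 57.1°) = 97.400° from the x-axis; with |UC| = 43.5, C = U + 43.5·(cos 97.400°, sin 97.400°) = (29.418, 26.434). UC is perpendicular to CW; with |CW| = 22.8 on the left of UC, W = C + 22.8·(-0.99167, -0.12880) = (6.8076, 23.497). Then |KW| = |W − K| = 24.464.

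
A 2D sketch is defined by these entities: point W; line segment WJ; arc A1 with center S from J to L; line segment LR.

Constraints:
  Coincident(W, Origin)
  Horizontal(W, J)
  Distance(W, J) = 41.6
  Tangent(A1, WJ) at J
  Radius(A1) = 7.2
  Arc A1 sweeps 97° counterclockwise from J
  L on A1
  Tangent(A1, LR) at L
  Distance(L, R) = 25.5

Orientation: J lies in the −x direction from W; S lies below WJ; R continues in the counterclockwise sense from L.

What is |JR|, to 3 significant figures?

33.6

On A1, J sits at bearing 90° from S; a 97° counterclockwise sweep puts L at bearing 187°, so L = S + 7.2·(cos 187°, sin 187°) = (-48.7, -8.08). Tangency of A1 to LR means the radius SL is perpendicular to LR, so LR runs along (−sin 187°, cos 187°); with |LR| = 25.5, R = (-45.6, -33.4). Then |JR| = |R − J| = 33.6.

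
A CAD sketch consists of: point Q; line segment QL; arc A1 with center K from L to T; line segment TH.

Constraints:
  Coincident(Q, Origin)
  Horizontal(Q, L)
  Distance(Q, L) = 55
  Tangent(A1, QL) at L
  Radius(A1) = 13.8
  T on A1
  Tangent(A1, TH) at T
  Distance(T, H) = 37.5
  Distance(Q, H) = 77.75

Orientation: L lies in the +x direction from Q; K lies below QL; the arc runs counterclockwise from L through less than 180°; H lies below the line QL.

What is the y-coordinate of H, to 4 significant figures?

-53.74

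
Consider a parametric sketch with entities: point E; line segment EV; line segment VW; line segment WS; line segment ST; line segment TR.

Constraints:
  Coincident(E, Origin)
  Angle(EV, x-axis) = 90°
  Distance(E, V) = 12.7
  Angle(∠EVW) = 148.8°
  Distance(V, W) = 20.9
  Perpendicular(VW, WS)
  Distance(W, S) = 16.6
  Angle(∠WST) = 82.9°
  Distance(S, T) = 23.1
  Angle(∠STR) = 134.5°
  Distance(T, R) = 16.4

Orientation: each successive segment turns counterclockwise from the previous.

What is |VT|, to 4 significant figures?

13.89

VW is perpendicular to WS, so WS runs at -148.8°; with |WS| = 16.6, S = (-25.03, 21.98). ∠WST = 82.9° gives ST at -51.70° from the x-axis; with |ST| = 23.1, T = (-10.71, 3.850). Then |VT| = |T − V| = 13.89.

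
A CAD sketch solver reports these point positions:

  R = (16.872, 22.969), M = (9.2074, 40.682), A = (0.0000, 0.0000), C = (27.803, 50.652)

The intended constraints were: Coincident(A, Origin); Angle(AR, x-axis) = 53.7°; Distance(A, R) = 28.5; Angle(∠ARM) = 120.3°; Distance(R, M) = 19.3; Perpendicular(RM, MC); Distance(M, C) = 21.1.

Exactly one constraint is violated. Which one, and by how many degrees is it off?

Perpendicular(RM, MC) — off by 4.80°.

A = (0.00, 0.00) ✓; AR at 53.70° ✓; |AR| = 28.50 ✓; ∠ARM = 120.3° ✓; |RM| = 19.30 ✓; ∠(RM, MC) = 85.20° ✗; |MC| = 21.10 ✓.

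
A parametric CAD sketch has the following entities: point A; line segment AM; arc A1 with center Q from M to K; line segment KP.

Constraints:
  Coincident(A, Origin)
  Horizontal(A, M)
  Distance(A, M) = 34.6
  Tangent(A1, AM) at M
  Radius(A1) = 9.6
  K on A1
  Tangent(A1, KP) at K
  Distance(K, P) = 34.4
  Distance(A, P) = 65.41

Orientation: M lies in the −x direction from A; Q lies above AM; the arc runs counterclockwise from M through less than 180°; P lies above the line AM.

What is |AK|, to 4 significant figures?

31.80

Checks: |QK| = 9.600 ✓; ∠(QK, KP) = 90.00° ✓; |KP| = 34.40 ✓; |AP| = 65.41 ✓.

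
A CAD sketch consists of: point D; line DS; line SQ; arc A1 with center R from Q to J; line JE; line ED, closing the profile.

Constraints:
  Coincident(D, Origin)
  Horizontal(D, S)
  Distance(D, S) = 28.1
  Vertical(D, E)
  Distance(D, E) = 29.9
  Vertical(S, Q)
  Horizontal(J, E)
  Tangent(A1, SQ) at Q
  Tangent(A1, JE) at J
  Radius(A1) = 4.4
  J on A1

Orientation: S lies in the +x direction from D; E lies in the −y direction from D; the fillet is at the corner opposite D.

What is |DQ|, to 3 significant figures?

37.9

The virtual corner opposite D is at (28.1, -29.9). The tangent condition forces RQ to be normal to SQ and the tangent condition forces RJ to be normal to JE, with radius 4.4, so the center R sits 4.4 in from both sides at R = (23.7, -25.5). That places the tangent points at Q = (28.1, -25.5) on SQ and J = (23.7, -29.9) on JE. Then |DQ| = |Q − D| = 37.9.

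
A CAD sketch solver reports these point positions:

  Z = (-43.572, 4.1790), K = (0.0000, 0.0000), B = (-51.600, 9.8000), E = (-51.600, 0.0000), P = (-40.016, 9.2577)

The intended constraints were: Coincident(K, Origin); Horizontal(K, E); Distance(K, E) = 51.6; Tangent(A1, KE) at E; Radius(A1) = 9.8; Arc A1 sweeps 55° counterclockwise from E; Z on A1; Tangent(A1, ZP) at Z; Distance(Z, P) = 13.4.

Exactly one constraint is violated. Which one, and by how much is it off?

Distance(Z, P) = 13.4 — off by 7.20.

K = (0.00, 0.00) ✓; K.y = 0.00, E.y = 0.00 ✓; |KE| = 51.60 ✓; ∠(BE, EK) = 90.00° ✓; |BE| = 9.800 ✓; bearing(B→Z) − bearing(B→E) = 55.00° ✓; |BZ| = 9.800 ✓; ∠(BZ, ZP) = 90.00° ✓; |ZP| = 6.200 ✗.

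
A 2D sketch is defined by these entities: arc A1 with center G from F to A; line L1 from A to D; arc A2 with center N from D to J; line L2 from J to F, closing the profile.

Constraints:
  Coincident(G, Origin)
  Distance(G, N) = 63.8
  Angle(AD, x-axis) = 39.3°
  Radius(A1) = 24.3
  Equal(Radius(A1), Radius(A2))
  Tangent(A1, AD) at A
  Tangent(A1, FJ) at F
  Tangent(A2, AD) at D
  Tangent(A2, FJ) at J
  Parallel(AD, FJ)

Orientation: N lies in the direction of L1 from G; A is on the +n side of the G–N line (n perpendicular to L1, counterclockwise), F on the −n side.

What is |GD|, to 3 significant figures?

68.3

The slot axis is L1's direction at 39.3°, so u = (cos 39.3°, sin 39.3°) = (0.774, 0.633) and n = (−sin 39.3°, cos 39.3°) = (-0.633, 0.774). G is at the origin and N lies 63.8 along u from G, so N = 63.8·u = (49.4, 40.4). Tangency of A1 to both parallel lines with radius 24.3 puts A and F at G ± 24.3·n: A = (-15.4, 18.8), F = (15.4, -18.8). Equal radii place D and J the same way about N: D = N + 24.3·n = (34.0, 59.2), J = N − 24.3·n = (64.8, 21.6). Then |GD| = |D − G| = 68.3.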